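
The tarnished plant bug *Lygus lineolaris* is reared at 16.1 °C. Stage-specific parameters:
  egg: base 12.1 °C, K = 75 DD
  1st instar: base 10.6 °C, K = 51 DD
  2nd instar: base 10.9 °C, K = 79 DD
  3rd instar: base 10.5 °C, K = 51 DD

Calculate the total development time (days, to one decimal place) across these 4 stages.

52.3 days

egg: 75 / (16.1 − 12.1) = 75 / 4.0 = 18.750 d.
1st instar: 51 / (16.1 − 10.6) = 51 / 5.5 = 9.273 d.
2nd instar: 79 / (16.1 − 10.9) = 79 / 5.2 = 15.192 d.
3rd instar: 51 / (16.1 − 10.5) = 51 / 5.6 = 9.107 d.
Sum = 52.322 ≈ 52.3 days.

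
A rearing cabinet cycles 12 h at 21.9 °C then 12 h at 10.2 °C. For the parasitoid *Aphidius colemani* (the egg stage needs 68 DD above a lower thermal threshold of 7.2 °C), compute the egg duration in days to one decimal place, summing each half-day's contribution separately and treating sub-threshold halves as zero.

7.7 days

Day half: max(0, 21.9 − 7.2) × 0.5 = 14.7 × 0.5 = 7.35 DD.
Night half: max(0, 10.2 − 7.2) × 0.5 = 3.0 × 0.5 = 1.50 DD.
Per 24 h: 8.85 DD/day.
Duration = 68 / 8.85 = 7.684 ≈ 7.7 days.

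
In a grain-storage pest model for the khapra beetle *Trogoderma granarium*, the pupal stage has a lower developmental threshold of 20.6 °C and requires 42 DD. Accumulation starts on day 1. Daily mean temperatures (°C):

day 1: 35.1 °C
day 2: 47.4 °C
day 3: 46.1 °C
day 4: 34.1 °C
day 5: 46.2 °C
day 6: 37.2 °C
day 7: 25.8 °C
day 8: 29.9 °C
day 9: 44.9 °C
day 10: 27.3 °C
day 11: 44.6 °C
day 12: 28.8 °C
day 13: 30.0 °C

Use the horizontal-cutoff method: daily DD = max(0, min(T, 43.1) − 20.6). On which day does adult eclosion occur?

Daily DD above 20.6 °C (capped at 22.5): 14.5, 22.5, 22.5, 13.5, 22.5, 16.6, 5.2, 9.3, 22.5, 6.7, 22.5, 8.2, 9.4.
Cumulative: 14.5, 37.0, 59.5, 73.0, 95.5, 112.1, 117.3, 126.6, 149.1, 155.8, 178.3, 186.5, 195.9.
The total first reaches 42 DD on day 3.

day 3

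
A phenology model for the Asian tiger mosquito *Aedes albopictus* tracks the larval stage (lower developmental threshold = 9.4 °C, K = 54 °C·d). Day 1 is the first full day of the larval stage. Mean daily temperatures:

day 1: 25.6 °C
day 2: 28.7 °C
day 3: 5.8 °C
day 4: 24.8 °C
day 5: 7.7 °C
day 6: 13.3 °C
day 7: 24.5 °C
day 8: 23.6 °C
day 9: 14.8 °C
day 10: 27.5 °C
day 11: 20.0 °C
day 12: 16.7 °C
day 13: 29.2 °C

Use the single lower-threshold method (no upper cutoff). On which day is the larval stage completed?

Daily DD above 9.4 °C: 16.2, 19.3, 0.0, 15.4, 0.0, 3.9, 15.1, 14.2, 5.4, 18.1, 10.6, 7.3, 19.8.
Cumulative: 16.2, 35.5, 35.5, 50.9, 50.9, 54.8, 69.9, 84.1, 89.5, 107.6, 118.2, 125.5, 145.3.
The total first reaches 54 DD on day 6.

day 6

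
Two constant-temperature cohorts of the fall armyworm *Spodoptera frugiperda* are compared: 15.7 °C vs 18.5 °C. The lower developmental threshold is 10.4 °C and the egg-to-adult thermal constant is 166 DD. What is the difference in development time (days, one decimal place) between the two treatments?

At 15.7 °C: 166 / (15.7 − 10.4) = 166 / 5.3 = 31.321 d.
At 18.5 °C: 166 / (18.5 − 10.4) = 166 / 8.1 = 20.494 d.
Difference = |31.321 − 20.494| = 10.827 ≈ 10.8 days.

10.8 days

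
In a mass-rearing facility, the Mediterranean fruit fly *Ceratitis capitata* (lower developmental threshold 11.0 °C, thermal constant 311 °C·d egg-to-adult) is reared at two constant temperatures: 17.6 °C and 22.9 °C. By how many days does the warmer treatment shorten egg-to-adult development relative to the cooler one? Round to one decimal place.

21.0 days

At 17.6 °C: 311 / (17.6 − 11.0) = 311 / 6.6 = 47.121 d.
At 22.9 °C: 311 / (22.9 − 11.0) = 311 / 11.9 = 26.134 d.
Difference = |47.121 − 26.134| = 20.987 ≈ 21.0 days.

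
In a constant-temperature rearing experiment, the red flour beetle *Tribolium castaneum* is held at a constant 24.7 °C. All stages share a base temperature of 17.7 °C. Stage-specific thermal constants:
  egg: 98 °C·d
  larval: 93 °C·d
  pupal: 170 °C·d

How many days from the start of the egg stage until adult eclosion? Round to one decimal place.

Daily accumulation at 24.7 °C = 24.7 − 17.7 = 7.0 DD/day.
Total K = 98 + 93 + 170 = 361 DD.
Total duration = 361 / 7.0 = 51.571 ≈ 51.6 days.

51.6 days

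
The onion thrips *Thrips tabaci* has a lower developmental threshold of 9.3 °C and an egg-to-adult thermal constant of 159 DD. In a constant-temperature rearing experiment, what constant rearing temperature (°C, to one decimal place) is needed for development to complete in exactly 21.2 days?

Required daily accumulation = 159 / 21.2 = 7.500 DD/day.
T = T_base + 7.500 = 9.3 + 7.500 = 16.800 ≈ 16.8 °C.

16.8 °C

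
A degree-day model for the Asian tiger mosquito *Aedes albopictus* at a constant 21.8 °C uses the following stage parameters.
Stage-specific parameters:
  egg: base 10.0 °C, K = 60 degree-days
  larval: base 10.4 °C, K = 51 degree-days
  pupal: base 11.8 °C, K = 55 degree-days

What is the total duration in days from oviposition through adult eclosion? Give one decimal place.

egg: 60 / (21.8 − 10.0) = 60 / 11.8 = 5.085 d.
larval: 51 / (21.8 − 10.4) = 51 / 11.4 = 4.474 d.
pupal: 55 / (21.8 − 11.8) = 55 / 10.0 = 5.500 d.
Sum = 15.058 ≈ 15.1 days.

15.1 days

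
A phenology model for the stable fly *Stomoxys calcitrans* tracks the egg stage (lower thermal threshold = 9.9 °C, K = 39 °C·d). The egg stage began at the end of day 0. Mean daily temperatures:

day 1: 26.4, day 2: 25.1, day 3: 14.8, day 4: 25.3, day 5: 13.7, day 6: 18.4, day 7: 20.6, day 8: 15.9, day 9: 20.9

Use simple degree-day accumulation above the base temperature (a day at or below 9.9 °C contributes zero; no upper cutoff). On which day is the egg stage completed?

day 4

Daily DD above 9.9 °C: 16.5, 15.2, 4.9, 15.4, 3.8, 8.5, 10.7, 6.0, 11.0.
Cumulative: 16.5, 31.7, 36.6, 52.0, 55.8, 64.3, 75.0, 81.0, 92.0.
The total first reaches 39 DD on day 4.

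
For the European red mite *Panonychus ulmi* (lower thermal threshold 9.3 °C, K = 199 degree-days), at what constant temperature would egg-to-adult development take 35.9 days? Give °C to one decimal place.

Required daily accumulation = 199 / 35.9 = 5.543 DD/day.
T = T_base + 5.543 = 9.3 + 5.543 = 14.843 ≈ 14.8 °C.

14.8 °C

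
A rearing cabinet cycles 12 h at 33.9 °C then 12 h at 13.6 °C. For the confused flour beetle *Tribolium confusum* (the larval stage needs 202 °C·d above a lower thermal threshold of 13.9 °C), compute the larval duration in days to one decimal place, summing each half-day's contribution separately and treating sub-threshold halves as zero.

Day half: max(0, 33.9 − 13.9) × 0.5 = 20.0 × 0.5 = 10.00 DD.
Night half: max(0, 13.6 − 13.9) × 0.5 = 0.0 × 0.5 = 0.00 DD.
Per 24 h: 10.00 DD/day.
Duration = 202 / 10.00 = 20.200 ≈ 20.2 days.

20.2 days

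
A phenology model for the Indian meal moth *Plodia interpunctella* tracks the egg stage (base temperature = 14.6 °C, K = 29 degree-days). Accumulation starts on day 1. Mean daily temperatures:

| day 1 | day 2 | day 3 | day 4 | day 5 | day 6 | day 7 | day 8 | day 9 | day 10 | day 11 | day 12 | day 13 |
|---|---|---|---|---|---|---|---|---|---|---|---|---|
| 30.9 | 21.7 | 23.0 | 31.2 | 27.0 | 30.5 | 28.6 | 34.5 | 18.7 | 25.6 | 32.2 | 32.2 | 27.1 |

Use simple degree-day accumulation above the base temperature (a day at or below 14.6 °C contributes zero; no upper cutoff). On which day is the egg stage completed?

day 3

Daily DD above 14.6 °C: 16.3, 7.1, 8.4, 16.6, 12.4, 15.9, 14.0, 19.9, 4.1, 11.0, 17.6, 17.6, 12.5.
Cumulative: 16.3, 23.4, 31.8, 48.4, 60.8, 76.7, 90.7, 110.6, 114.7, 125.7, 143.3, 160.9, 173.4.
The total first reaches 29 DD on day 3.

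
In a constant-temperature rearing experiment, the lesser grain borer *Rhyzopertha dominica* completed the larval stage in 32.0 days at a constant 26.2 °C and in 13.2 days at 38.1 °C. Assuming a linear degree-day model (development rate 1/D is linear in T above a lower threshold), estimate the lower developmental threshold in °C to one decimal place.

17.8 °C

Under the model K = D·(T − T_b), so D₁·(T₁ − T_b) = D₂·(T₂ − T_b).
32.0·(26.2 − T_b) = 13.2·(38.1 − T_b)
T_b = (32.0·26.2 − 13.2·38.1) / (32.0 − 13.2) = 335.48 / 18.8 = 17.845 °C ≈ 17.8 °C.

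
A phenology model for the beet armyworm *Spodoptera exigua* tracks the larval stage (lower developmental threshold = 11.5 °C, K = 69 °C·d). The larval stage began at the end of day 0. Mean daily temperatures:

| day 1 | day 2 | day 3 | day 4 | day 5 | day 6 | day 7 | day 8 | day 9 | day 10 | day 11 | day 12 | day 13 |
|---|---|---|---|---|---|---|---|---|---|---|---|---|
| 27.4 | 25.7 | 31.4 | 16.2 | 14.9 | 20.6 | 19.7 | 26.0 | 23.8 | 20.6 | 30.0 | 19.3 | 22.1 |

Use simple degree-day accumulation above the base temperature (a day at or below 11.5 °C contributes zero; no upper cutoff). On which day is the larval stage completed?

Daily DD above 11.5 °C: 15.9, 14.2, 19.9, 4.7, 3.4, 9.1, 8.2, 14.5, 12.3, 9.1, 18.5, 7.8, 10.6.
Cumulative: 15.9, 30.1, 50.0, 54.7, 58.1, 67.2, 75.4, 89.9, 102.2, 111.3, 129.8, 137.6, 148.2.
The total first reaches 69 DD on day 7.

day 7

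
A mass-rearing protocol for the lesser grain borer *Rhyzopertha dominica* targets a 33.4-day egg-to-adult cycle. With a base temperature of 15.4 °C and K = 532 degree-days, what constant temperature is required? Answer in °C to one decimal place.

31.3 °C

Required daily accumulation = 532 / 33.4 = 15.928 DD/day.
T = T_base + 15.928 = 15.4 + 15.928 = 31.328 ≈ 31.3 °C.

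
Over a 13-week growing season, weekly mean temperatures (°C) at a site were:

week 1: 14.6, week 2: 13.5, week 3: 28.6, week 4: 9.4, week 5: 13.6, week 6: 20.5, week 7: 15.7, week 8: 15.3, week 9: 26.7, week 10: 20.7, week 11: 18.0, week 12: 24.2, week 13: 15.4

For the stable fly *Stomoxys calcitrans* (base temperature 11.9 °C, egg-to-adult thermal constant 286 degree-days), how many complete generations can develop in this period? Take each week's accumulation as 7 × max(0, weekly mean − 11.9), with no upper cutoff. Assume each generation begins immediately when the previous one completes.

2 generations

Weekly DD (7 × max(0, T̄ − 11.9)): 18.9, 11.2, 116.9, 0.0, 11.9, 60.2, 26.6, 23.8, 103.6, 61.6, 42.7, 86.1, 24.5.
Season total = 588.0 DD.
Complete generations = ⌊588.0 / 286⌋ = 2.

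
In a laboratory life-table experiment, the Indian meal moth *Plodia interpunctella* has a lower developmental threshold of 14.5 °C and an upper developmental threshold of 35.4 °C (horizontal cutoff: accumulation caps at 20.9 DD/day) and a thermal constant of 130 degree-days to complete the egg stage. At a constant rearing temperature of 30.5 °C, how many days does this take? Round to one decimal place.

Daily accumulation = 30.5 − 14.5 = 16.0 DD/day.
Duration = 130 / 16.0 = 8.125 ≈ 8.1 days.

8.1 days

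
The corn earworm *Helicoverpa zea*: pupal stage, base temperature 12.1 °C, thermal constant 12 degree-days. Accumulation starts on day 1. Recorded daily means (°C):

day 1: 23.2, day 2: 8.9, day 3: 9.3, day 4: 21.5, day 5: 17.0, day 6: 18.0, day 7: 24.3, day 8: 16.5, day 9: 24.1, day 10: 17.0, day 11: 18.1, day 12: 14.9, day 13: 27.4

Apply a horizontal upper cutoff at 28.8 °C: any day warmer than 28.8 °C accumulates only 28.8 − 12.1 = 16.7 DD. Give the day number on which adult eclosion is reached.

Daily DD above 12.1 °C (capped at 16.7): 11.1, 0.0, 0.0, 9.4, 4.9, 5.9, 12.2, 4.4, 12.0, 4.9, 6.0, 2.8, 15.3.
Cumulative: 11.1, 11.1, 11.1, 20.5, 25.4, 31.3, 43.5, 47.9, 59.9, 64.8, 70.8, 73.6, 88.9.
The total first reaches 12 DD on day 4.

day 4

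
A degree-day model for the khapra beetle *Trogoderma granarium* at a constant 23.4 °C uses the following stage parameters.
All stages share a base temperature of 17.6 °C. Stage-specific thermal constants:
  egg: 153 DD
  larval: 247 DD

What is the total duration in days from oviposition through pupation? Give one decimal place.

Daily accumulation at 23.4 °C = 23.4 − 17.6 = 5.8 DD/day.
Total K = 153 + 247 = 400 DD.
Total duration = 400 / 5.8 = 68.966 ≈ 69.0 days.

69.0 days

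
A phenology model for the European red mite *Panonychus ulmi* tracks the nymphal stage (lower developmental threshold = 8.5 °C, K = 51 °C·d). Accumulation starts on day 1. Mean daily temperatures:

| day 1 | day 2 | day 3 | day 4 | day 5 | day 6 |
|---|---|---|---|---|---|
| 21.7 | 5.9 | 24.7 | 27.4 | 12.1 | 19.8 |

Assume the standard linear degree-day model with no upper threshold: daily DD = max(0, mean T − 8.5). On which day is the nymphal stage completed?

Daily DD above 8.5 °C: 13.2, 0.0, 16.2, 18.9, 3.6, 11.3.
Cumulative: 13.2, 13.2, 29.4, 48.3, 51.9, 63.2.
The total first reaches 51 DD on day 5.

day 5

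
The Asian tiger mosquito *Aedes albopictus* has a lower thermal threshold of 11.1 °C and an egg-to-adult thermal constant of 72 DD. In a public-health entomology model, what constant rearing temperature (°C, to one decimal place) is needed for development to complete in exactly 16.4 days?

Required daily accumulation = 72 / 16.4 = 4.390 DD/day.
T = T_base + 4.390 = 11.1 + 4.390 = 15.490 ≈ 15.5 °C.

15.5 °C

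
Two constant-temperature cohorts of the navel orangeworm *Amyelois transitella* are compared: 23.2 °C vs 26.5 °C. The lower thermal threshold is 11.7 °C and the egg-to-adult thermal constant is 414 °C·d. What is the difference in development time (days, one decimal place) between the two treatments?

8.0 days

At 23.2 °C: 414 / (23.2 − 11.7) = 414 / 11.5 = 36.000 d.
At 26.5 °C: 414 / (26.5 − 11.7) = 414 / 14.8 = 27.973 d.
Difference = |36.000 − 27.973| = 8.027 ≈ 8.0 days.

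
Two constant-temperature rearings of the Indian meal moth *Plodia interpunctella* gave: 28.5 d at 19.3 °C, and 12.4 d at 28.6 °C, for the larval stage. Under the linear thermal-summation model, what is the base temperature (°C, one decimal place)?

Equal thermal constants: D₁(T₁ − T_b) = D₂(T₂ − T_b).
28.5·(19.3 − T_b) = 12.4·(28.6 − T_b)
T_b = (28.5·19.3 − 12.4·28.6) / (28.5 − 12.4) = 195.41 / 16.1 = 12.137 °C ≈ 12.1 °C.

12.1 °C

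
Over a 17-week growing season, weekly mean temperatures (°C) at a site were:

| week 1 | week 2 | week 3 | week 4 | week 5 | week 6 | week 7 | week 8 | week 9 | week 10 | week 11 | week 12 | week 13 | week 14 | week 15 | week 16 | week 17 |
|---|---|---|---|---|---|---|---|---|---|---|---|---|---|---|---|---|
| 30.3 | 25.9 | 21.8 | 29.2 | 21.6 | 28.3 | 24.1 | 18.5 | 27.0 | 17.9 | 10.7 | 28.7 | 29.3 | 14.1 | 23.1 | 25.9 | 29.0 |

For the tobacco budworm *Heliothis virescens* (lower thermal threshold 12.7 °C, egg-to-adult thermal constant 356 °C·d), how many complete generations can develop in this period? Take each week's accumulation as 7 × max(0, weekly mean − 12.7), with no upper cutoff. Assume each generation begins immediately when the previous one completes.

3 generations

Weekly DD (7 × max(0, T̄ − 12.7)): 123.2, 92.4, 63.7, 115.5, 62.3, 109.2, 79.8, 40.6, 100.1, 36.4, 0.0, 112.0, 116.2, 9.8, 72.8, 92.4, 114.1.
Season total = 1340.5 DD.
Complete generations = ⌊1340.5 / 356⌋ = 3.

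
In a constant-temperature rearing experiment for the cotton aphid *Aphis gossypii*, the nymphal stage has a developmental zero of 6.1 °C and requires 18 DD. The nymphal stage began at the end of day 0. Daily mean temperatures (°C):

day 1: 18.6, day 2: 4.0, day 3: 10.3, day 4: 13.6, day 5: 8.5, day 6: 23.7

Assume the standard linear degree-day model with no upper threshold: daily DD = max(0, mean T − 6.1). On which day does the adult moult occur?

Daily DD above 6.1 °C: 12.5, 0.0, 4.2, 7.5, 2.4, 17.6.
Cumulative: 12.5, 12.5, 16.7, 24.2, 26.6, 44.2.
The total first reaches 18 DD on day 4.

day 4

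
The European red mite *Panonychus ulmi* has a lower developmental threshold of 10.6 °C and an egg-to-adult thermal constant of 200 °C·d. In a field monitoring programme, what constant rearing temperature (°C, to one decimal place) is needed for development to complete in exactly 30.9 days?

17.1 °C

Required daily accumulation = 200 / 30.9 = 6.472 DD/day.
T = T_base + 6.472 = 10.6 + 6.472 = 17.072 ≈ 17.1 °C.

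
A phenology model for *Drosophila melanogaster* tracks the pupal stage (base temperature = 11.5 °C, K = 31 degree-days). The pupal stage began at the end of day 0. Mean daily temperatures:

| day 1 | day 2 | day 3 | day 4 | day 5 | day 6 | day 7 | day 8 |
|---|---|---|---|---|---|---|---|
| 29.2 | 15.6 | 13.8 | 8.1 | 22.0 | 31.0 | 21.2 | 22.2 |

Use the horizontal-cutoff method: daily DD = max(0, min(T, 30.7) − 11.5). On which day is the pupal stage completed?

Daily DD above 11.5 °C (capped at 19.2): 17.7, 4.1, 2.3, 0.0, 10.5, 19.2, 9.7, 10.7.
Cumulative: 17.7, 21.8, 24.1, 24.1, 34.6, 53.8, 63.5, 74.2.
The total first reaches 31 DD on day 5.

day 5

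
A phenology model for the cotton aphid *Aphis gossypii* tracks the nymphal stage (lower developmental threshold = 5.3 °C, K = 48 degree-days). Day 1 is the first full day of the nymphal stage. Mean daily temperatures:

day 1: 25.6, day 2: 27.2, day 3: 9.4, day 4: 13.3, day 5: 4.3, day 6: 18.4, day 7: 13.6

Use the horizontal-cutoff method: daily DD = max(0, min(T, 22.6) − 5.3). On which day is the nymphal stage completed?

day 6

Daily DD above 5.3 °C (capped at 17.3): 17.3, 17.3, 4.1, 8.0, 0.0, 13.1, 8.3.
Cumulative: 17.3, 34.6, 38.7, 46.7, 46.7, 59.8, 68.1.
The total first reaches 48 DD on day 6.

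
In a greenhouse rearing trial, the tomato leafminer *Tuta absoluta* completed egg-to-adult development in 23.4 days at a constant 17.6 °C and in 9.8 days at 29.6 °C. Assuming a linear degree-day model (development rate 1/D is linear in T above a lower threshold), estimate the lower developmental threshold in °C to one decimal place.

Linear rate model ⇒ the product D·(T − T_b) is constant across temperatures.
23.4·(17.6 − T_b) = 9.8·(29.6 − T_b)
T_b = (23.4·17.6 − 9.8·29.6) / (23.4 − 9.8) = 121.76 / 13.6 = 8.953 °C ≈ 9.0 °C.

9.0 °C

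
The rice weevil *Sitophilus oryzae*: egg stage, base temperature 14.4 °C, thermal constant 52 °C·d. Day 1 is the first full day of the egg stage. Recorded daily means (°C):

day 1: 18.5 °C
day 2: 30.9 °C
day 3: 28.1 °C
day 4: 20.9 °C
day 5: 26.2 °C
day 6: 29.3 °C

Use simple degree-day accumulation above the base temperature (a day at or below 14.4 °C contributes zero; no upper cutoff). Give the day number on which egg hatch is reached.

Daily DD above 14.4 °C: 4.1, 16.5, 13.7, 6.5, 11.8, 14.9.
Cumulative: 4.1, 20.6, 34.3, 40.8, 52.6, 67.5.
The total first reaches 52 DD on day 5.

day 5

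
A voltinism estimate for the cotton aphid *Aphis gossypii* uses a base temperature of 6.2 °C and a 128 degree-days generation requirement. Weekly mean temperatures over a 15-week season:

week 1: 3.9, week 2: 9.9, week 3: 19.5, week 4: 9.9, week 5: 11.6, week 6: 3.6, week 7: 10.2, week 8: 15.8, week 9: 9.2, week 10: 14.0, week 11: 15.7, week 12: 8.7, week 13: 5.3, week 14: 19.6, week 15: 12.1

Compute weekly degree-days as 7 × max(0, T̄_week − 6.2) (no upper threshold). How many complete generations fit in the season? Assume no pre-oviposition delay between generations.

Weekly DD (7 × max(0, T̄ − 6.2)): 0.0, 25.9, 93.1, 25.9, 37.8, 0.0, 28.0, 67.2, 21.0, 54.6, 66.5, 17.5, 0.0, 93.8, 41.3.
Season total = 572.6 DD.
Complete generations = ⌊572.6 / 128⌋ = 4.

4 generations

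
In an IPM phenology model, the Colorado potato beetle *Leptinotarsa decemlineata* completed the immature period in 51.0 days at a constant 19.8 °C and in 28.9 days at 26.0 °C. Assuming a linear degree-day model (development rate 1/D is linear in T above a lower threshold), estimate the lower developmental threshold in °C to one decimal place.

11.7 °C

Equal thermal constants: D₁(T₁ − T_b) = D₂(T₂ − T_b).
51.0·(19.8 − T_b) = 28.9·(26.0 − T_b)
T_b = (51.0·19.8 − 28.9·26.0) / (51.0 − 28.9) = 258.40 / 22.1 = 11.692 °C ≈ 11.7 °C.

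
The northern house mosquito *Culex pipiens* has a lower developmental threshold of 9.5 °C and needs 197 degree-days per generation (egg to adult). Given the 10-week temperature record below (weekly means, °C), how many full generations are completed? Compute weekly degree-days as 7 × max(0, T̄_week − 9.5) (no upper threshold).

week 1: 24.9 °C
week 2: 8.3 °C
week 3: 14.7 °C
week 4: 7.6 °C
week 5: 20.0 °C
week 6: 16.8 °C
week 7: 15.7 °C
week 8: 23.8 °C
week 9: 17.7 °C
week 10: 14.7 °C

2 generations

Weekly DD (7 × max(0, T̄ − 9.5)): 107.8, 0.0, 36.4, 0.0, 73.5, 51.1, 43.4, 100.1, 57.4, 36.4.
Season total = 506.1 DD.
Complete generations = ⌊506.1 / 197⌋ = 2.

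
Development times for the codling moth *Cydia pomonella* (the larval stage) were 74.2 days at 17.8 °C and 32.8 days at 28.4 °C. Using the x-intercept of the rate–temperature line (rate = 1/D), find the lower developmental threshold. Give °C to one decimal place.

Under the model K = D·(T − T_b), so D₁·(T₁ − T_b) = D₂·(T₂ − T_b).
74.2·(17.8 − T_b) = 32.8·(28.4 − T_b)
T_b = (74.2·17.8 − 32.8·28.4) / (74.2 − 32.8) = 389.24 / 41.4 = 9.402 °C ≈ 9.4 °C.

9.4 °C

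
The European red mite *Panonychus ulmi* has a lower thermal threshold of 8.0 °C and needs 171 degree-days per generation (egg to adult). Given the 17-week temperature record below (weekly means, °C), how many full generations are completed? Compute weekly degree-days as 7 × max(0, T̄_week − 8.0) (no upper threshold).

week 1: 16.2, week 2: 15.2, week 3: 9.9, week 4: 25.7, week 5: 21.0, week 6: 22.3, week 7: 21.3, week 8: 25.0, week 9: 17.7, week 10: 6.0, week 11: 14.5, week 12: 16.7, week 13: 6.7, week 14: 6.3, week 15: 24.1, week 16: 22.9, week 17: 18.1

Weekly DD (7 × max(0, T̄ − 8.0)): 57.4, 50.4, 13.3, 123.9, 91.0, 100.1, 93.1, 119.0, 67.9, 0.0, 45.5, 60.9, 0.0, 0.0, 112.7, 104.3, 70.7.
Season total = 1110.2 DD.
Complete generations = ⌊1110.2 / 171⌋ = 6.

6 generations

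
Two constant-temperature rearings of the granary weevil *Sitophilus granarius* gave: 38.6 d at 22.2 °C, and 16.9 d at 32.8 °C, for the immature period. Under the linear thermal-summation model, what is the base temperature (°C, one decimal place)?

Equal thermal constants: D₁(T₁ − T_b) = D₂(T₂ − T_b).
38.6·(22.2 − T_b) = 16.9·(32.8 − T_b)
T_b = (38.6·22.2 − 16.9·32.8) / (38.6 − 16.9) = 302.60 / 21.7 = 13.945 °C ≈ 13.9 °C.

13.9 °C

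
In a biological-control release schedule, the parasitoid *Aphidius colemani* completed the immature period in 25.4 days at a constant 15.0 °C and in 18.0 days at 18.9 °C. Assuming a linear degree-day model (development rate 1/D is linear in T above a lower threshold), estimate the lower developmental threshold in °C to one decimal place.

5.5 °C

Equal thermal constants: D₁(T₁ − T_b) = D₂(T₂ − T_b).
25.4·(15.0 − T_b) = 18.0·(18.9 − T_b)
T_b = (25.4·15.0 − 18.0·18.9) / (25.4 − 18.0) = 40.80 / 7.4 = 5.514 °C ≈ 5.5 °C.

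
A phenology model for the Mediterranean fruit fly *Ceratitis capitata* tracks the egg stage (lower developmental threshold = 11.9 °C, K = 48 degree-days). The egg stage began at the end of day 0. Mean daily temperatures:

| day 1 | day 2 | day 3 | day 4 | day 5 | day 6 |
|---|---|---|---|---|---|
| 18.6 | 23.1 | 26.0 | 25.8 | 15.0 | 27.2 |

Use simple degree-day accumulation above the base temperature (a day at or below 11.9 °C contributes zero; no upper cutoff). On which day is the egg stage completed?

day 5

Daily DD above 11.9 °C: 6.7, 11.2, 14.1, 13.9, 3.1, 15.3.
Cumulative: 6.7, 17.9, 32.0, 45.9, 49.0, 64.3.
The total first reaches 48 DD on day 5.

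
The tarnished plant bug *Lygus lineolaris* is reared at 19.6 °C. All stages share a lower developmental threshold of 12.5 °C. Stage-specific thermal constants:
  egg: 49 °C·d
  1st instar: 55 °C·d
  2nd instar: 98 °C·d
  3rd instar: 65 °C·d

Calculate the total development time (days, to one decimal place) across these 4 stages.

37.6 days

Daily accumulation at 19.6 °C = 19.6 − 12.5 = 7.1 DD/day.
Total K = 49 + 55 + 98 + 65 = 267 DD.
Total duration = 267 / 7.1 = 37.606 ≈ 37.6 days.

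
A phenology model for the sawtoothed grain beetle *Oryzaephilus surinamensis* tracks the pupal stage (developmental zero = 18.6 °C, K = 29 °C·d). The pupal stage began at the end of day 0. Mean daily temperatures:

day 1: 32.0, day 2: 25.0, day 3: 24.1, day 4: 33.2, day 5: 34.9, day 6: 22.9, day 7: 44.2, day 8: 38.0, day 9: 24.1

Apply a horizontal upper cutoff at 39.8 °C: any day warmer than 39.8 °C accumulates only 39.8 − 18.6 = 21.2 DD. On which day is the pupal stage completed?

Daily DD above 18.6 °C (capped at 21.2): 13.4, 6.4, 5.5, 14.6, 16.3, 4.3, 21.2, 19.4, 5.5.
Cumulative: 13.4, 19.8, 25.3, 39.9, 56.2, 60.5, 81.7, 101.1, 106.6.
The total first reaches 29 DD on day 4.

day 4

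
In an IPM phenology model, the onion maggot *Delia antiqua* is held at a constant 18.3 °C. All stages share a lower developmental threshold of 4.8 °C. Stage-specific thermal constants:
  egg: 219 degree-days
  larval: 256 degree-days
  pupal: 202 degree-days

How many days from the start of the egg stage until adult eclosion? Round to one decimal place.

Daily accumulation at 18.3 °C = 18.3 − 4.8 = 13.5 DD/day.
Total K = 219 + 256 + 202 = 677 DD.
Total duration = 677 / 13.5 = 50.148 ≈ 50.1 days.

50.1 days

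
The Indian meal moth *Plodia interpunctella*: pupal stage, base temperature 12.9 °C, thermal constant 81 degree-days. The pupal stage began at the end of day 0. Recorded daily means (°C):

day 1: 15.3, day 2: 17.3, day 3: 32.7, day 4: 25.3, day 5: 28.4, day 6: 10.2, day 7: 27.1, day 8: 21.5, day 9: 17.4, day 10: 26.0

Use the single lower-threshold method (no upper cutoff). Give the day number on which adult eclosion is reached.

Daily DD above 12.9 °C: 2.4, 4.4, 19.8, 12.4, 15.5, 0.0, 14.2, 8.6, 4.5, 13.1.
Cumulative: 2.4, 6.8, 26.6, 39.0, 54.5, 54.5, 68.7, 77.3, 81.8, 94.9.
The total first reaches 81 DD on day 9.

day 9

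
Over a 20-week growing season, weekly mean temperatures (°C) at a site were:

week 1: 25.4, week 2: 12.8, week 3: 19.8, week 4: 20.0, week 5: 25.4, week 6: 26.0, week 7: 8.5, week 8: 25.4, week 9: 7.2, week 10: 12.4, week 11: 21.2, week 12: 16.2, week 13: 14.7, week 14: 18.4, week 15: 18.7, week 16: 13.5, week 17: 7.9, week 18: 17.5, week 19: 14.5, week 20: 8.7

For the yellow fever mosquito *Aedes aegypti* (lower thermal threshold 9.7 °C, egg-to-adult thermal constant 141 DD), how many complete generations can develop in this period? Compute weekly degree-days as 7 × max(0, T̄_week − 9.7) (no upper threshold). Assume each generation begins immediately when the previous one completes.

7 generations

Weekly DD (7 × max(0, T̄ − 9.7)): 109.9, 21.7, 70.7, 72.1, 109.9, 114.1, 0.0, 109.9, 0.0, 18.9, 80.5, 45.5, 35.0, 60.9, 63.0, 26.6, 0.0, 54.6, 33.6, 0.0.
Season total = 1026.9 DD.
Complete generations = ⌊1026.9 / 141⌋ = 7.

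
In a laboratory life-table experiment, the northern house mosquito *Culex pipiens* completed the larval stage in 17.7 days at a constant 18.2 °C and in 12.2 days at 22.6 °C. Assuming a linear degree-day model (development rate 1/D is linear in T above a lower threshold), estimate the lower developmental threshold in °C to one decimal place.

8.4 °C

Equal thermal constants: D₁(T₁ − T_b) = D₂(T₂ − T_b).
17.7·(18.2 − T_b) = 12.2·(22.6 − T_b)
T_b = (17.7·18.2 − 12.2·22.6) / (17.7 − 12.2) = 46.42 / 5.5 = 8.440 °C ≈ 8.4 °C.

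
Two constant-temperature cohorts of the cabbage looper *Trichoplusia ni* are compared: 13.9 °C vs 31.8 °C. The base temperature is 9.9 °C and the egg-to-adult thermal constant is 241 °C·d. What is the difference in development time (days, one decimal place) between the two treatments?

At 13.9 °C: 241 / (13.9 − 9.9) = 241 / 4.0 = 60.250 d.
At 31.8 °C: 241 / (31.8 − 9.9) = 241 / 21.9 = 11.005 d.
Difference = |60.250 − 11.005| = 49.245 ≈ 49.2 days.

49.2 days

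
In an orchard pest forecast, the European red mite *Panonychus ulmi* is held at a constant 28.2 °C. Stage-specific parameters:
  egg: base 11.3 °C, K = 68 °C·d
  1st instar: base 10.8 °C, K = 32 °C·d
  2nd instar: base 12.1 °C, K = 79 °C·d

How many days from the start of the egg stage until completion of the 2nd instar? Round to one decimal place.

10.8 days

egg: 68 / (28.2 − 11.3) = 68 / 16.9 = 4.024 d.
1st instar: 32 / (28.2 − 10.8) = 32 / 17.4 = 1.839 d.
2nd instar: 79 / (28.2 − 12.1) = 79 / 16.1 = 4.907 d.
Sum = 10.770 ≈ 10.8 days.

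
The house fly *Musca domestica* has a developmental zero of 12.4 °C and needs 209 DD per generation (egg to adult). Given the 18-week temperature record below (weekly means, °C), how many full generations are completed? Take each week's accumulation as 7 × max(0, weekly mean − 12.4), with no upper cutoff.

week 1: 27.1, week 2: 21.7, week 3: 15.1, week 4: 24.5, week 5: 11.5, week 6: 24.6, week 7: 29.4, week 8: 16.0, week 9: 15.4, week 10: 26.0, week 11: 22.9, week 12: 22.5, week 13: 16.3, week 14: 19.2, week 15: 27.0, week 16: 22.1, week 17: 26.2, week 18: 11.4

Weekly DD (7 × max(0, T̄ − 12.4)): 102.9, 65.1, 18.9, 84.7, 0.0, 85.4, 119.0, 25.2, 21.0, 95.2, 73.5, 70.7, 27.3, 47.6, 102.2, 67.9, 96.6, 0.0.
Season total = 1103.2 DD.
Complete generations = ⌊1103.2 / 209⌋ = 5.

5 generations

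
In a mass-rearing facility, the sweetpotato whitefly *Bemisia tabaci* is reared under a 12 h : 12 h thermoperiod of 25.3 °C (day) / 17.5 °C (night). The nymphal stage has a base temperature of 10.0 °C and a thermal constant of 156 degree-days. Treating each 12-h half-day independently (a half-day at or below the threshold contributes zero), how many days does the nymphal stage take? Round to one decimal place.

13.7 days

Day half: max(0, 25.3 − 10.0) × 0.5 = 15.3 × 0.5 = 7.65 DD.
Night half: max(0, 17.5 − 10.0) × 0.5 = 7.5 × 0.5 = 3.75 DD.
Per 24 h: 11.40 DD/day.
Duration = 156 / 11.40 = 13.684 ≈ 13.7 days.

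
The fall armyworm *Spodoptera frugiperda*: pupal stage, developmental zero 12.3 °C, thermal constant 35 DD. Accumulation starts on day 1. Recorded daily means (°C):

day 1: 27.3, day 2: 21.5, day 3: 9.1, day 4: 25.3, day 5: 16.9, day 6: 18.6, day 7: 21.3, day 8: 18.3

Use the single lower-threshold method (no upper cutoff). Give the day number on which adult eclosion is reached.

day 4

Daily DD above 12.3 °C: 15.0, 9.2, 0.0, 13.0, 4.6, 6.3, 9.0, 6.0.
Cumulative: 15.0, 24.2, 24.2, 37.2, 41.8, 48.1, 57.1, 63.1.
The total first reaches 35 DD on day 4.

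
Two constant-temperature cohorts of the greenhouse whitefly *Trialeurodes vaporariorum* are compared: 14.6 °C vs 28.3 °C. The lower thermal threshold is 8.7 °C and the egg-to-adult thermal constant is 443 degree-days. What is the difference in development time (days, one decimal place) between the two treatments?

52.5 days

At 14.6 °C: 443 / (14.6 − 8.7) = 443 / 5.9 = 75.085 d.
At 28.3 °C: 443 / (28.3 − 8.7) = 443 / 19.6 = 22.602 d.
Difference = |75.085 − 22.602| = 52.483 ≈ 52.5 days.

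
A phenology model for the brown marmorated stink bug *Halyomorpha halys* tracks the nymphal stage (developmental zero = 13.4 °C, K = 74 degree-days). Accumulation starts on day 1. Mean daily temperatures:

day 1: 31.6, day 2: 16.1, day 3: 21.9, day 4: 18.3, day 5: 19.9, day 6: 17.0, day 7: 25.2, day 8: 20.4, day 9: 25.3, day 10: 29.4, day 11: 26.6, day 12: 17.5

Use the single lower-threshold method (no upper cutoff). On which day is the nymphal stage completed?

day 9

Daily DD above 13.4 °C: 18.2, 2.7, 8.5, 4.9, 6.5, 3.6, 11.8, 7.0, 11.9, 16.0, 13.2, 4.1.
Cumulative: 18.2, 20.9, 29.4, 34.3, 40.8, 44.4, 56.2, 63.2, 75.1, 91.1, 104.3, 108.4.
The total first reaches 74 DD on day 9.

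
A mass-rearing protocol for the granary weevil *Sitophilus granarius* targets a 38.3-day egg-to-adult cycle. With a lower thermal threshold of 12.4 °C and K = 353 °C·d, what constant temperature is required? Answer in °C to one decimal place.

Required daily accumulation = 353 / 38.3 = 9.217 DD/day.
T = T_base + 9.217 = 12.4 + 9.217 = 21.617 ≈ 21.6 °C.

21.6 °C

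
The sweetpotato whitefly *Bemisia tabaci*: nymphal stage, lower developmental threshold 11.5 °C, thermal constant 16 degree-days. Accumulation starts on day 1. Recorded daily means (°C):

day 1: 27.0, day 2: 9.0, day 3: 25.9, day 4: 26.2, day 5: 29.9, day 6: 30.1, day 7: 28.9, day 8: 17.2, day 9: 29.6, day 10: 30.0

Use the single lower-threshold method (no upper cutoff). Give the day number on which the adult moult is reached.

Daily DD above 11.5 °C: 15.5, 0.0, 14.4, 14.7, 18.4, 18.6, 17.4, 5.7, 18.1, 18.5.
Cumulative: 15.5, 15.5, 29.9, 44.6, 63.0, 81.6, 99.0, 104.7, 122.8, 141.3.
The total first reaches 16 DD on day 3.

day 3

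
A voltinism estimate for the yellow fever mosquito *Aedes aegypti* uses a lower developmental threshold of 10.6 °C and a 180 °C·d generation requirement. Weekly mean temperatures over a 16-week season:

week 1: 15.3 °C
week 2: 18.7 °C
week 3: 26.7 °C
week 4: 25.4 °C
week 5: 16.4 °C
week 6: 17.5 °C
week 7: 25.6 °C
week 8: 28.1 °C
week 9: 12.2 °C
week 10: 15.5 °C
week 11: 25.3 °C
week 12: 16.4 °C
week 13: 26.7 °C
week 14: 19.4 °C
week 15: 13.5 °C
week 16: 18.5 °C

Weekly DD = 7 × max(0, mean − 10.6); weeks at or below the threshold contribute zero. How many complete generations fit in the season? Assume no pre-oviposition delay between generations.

Weekly DD (7 × max(0, T̄ − 10.6)): 32.9, 56.7, 112.7, 103.6, 40.6, 48.3, 105.0, 122.5, 11.2, 34.3, 102.9, 40.6, 112.7, 61.6, 20.3, 55.3.
Season total = 1061.2 DD.
Complete generations = ⌊1061.2 / 180⌋ = 5.

5 generations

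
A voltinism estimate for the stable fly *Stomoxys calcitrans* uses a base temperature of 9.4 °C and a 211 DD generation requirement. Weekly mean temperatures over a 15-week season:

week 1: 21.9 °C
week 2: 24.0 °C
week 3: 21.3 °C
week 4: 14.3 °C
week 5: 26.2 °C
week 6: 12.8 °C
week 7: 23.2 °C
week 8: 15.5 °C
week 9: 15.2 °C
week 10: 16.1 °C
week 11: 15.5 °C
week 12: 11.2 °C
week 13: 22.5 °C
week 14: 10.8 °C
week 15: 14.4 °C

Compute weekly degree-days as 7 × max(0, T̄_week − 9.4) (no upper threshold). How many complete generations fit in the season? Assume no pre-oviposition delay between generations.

Weekly DD (7 × max(0, T̄ − 9.4)): 87.5, 102.2, 83.3, 34.3, 117.6, 23.8, 96.6, 42.7, 40.6, 46.9, 42.7, 12.6, 91.7, 9.8, 35.0.
Season total = 867.3 DD.
Complete generations = ⌊867.3 / 211⌋ = 4.

4 generations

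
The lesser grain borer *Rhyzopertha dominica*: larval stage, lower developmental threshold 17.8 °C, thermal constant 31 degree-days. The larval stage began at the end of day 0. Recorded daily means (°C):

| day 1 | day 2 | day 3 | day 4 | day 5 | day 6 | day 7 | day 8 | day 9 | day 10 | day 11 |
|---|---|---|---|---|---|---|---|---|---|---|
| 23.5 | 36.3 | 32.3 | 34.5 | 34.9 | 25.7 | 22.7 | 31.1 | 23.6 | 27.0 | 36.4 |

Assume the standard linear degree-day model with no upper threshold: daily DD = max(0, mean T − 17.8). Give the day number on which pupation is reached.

day 3

Daily DD above 17.8 °C: 5.7, 18.5, 14.5, 16.7, 17.1, 7.9, 4.9, 13.3, 5.8, 9.2, 18.6.
Cumulative: 5.7, 24.2, 38.7, 55.4, 72.5, 80.4, 85.3, 98.6, 104.4, 113.6, 132.2.
The total first reaches 31 DD on day 3.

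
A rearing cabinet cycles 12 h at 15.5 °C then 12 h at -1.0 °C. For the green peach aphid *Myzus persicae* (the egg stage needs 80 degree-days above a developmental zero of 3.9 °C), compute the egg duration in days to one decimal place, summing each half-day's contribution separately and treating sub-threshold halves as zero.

Day half: max(0, 15.5 − 3.9) × 0.5 = 11.6 × 0.5 = 5.80 DD.
Night half: max(0, -1.0 − 3.9) × 0.5 = 0.0 × 0.5 = 0.00 DD.
Per 24 h: 5.80 DD/day.
Duration = 80 / 5.80 = 13.793 ≈ 13.8 days.

13.8 days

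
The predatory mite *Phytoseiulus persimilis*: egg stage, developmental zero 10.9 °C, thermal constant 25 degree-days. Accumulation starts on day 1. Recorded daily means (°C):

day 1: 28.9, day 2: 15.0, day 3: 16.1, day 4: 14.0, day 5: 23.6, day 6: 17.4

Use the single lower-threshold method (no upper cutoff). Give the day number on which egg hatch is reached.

Daily DD above 10.9 °C: 18.0, 4.1, 5.2, 3.1, 12.7, 6.5.
Cumulative: 18.0, 22.1, 27.3, 30.4, 43.1, 49.6.
The total first reaches 25 DD on day 3.

day 3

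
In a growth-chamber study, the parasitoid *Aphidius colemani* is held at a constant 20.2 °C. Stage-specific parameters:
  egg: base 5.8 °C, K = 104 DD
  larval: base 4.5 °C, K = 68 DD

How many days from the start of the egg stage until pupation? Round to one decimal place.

11.6 days

egg: 104 / (20.2 − 5.8) = 104 / 14.4 = 7.222 d.
larval: 68 / (20.2 − 4.5) = 68 / 15.7 = 4.331 d.
Sum = 11.553 ≈ 11.6 days.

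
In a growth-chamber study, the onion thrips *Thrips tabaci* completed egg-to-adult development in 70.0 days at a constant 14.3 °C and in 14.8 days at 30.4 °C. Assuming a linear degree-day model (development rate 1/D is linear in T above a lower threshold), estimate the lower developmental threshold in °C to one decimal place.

Linear rate model ⇒ the product D·(T − T_b) is constant across temperatures.
70.0·(14.3 − T_b) = 14.8·(30.4 − T_b)
T_b = (70.0·14.3 − 14.8·30.4) / (70.0 − 14.8) = 551.08 / 55.2 = 9.983 °C ≈ 10.0 °C.

10.0 °C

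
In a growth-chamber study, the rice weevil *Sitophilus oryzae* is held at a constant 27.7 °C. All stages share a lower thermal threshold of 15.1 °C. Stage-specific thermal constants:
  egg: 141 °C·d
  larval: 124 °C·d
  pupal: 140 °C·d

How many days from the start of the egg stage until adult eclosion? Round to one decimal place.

Daily accumulation at 27.7 °C = 27.7 − 15.1 = 12.6 DD/day.
Total K = 141 + 124 + 140 = 405 DD.
Total duration = 405 / 12.6 = 32.143 ≈ 32.1 days.

32.1 days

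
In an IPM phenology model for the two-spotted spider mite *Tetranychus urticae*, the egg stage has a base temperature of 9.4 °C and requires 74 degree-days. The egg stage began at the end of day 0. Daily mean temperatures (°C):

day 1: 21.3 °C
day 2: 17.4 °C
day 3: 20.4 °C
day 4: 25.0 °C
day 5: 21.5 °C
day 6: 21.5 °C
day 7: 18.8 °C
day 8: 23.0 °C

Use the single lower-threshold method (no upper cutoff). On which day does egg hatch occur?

day 7

Daily DD above 9.4 °C: 11.9, 8.0, 11.0, 15.6, 12.1, 12.1, 9.4, 13.6.
Cumulative: 11.9, 19.9, 30.9, 46.5, 58.6, 70.7, 80.1, 93.7.
The total first reaches 74 DD on day 7.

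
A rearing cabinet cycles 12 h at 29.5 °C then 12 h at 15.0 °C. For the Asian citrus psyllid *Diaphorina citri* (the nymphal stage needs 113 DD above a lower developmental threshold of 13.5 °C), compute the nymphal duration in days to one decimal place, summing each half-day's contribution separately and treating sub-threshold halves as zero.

Day half: max(0, 29.5 − 13.5) × 0.5 = 16.0 × 0.5 = 8.00 DD.
Night half: max(0, 15.0 − 13.5) × 0.5 = 1.5 × 0.5 = 0.75 DD.
Per 24 h: 8.75 DD/day.
Duration = 113 / 8.75 = 12.914 ≈ 12.9 days.

12.9 days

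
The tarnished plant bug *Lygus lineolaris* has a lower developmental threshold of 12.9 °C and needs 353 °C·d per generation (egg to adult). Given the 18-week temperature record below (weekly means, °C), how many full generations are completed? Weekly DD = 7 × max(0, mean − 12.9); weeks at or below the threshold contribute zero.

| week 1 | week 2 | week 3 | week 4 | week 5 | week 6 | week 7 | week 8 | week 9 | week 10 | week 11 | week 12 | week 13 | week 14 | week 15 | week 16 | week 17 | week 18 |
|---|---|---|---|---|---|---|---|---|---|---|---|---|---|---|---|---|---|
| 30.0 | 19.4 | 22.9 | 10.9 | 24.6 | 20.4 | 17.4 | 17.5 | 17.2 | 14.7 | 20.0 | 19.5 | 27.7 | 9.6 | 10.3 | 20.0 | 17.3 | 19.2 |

Weekly DD (7 × max(0, T̄ − 12.9)): 119.7, 45.5, 70.0, 0.0, 81.9, 52.5, 31.5, 32.2, 30.1, 12.6, 49.7, 46.2, 103.6, 0.0, 0.0, 49.7, 30.8, 44.1.
Season total = 800.1 DD.
Complete generations = ⌊800.1 / 353⌋ = 2.

2 generations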